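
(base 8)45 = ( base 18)21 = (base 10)37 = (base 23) 1e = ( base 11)34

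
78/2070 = 13/345 = 0.04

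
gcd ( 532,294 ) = 14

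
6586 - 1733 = 4853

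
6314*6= 37884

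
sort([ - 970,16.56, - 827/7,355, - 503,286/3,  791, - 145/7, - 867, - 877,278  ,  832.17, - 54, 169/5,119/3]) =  [ - 970 ,  -  877, - 867, - 503,  -  827/7, - 54,-145/7, 16.56, 169/5 , 119/3, 286/3,278,355 , 791,  832.17 ] 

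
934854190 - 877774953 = 57079237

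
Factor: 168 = 2^3*3^1*7^1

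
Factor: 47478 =2^1 * 3^1*41^1*193^1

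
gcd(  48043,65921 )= 1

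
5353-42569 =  - 37216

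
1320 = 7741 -6421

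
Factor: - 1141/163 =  - 7^1 = -7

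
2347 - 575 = 1772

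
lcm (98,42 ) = 294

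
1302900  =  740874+562026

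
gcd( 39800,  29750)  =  50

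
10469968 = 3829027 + 6640941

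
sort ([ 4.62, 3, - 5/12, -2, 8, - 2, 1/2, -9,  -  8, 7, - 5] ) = [-9 , - 8,-5,-2, - 2, - 5/12, 1/2,  3,4.62,7, 8 ] 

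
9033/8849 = 1 +184/8849= 1.02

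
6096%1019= 1001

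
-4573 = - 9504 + 4931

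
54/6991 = 54/6991=0.01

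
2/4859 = 2/4859=0.00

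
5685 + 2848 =8533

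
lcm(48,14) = 336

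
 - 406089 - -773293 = 367204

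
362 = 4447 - 4085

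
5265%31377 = 5265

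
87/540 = 29/180 =0.16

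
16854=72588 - 55734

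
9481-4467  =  5014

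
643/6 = 107 + 1/6=   107.17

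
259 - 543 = - 284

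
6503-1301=5202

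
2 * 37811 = 75622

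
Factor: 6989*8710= 60874190 = 2^1*  5^1*13^1*29^1  *  67^1*241^1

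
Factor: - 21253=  -53^1*401^1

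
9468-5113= 4355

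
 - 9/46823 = - 9/46823=   - 0.00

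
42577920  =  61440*693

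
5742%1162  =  1094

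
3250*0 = 0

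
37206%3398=3226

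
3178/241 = 3178/241 = 13.19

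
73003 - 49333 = 23670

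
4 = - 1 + 5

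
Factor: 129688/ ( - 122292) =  - 754/711 = - 2^1*3^( - 2 )*13^1*29^1* 79^( - 1)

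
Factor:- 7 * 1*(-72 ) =2^3*3^2  *7^1= 504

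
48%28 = 20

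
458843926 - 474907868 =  - 16063942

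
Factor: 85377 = 3^1*149^1*191^1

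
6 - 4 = 2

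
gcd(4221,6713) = 7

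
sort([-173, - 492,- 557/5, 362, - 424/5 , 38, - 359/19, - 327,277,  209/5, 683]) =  [ - 492,-327, - 173, - 557/5,-424/5, - 359/19, 38,  209/5,277, 362, 683 ]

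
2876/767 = 2876/767 = 3.75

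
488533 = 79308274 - 78819741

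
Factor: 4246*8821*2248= 84196515568 = 2^4*11^1*193^1*281^1*  8821^1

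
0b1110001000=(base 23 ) 1g7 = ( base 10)904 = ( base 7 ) 2431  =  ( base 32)s8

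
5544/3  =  1848 =1848.00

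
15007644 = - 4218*( - 3558 ) 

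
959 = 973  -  14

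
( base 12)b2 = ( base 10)134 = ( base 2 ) 10000110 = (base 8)206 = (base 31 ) 4a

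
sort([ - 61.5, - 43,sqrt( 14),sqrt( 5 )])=[ - 61.5, - 43,sqrt( 5),sqrt( 14)] 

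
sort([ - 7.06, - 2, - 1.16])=[-7.06,- 2, - 1.16]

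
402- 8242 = -7840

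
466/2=233 = 233.00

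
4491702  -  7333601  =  -2841899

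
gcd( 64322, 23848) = 2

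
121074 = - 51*( - 2374 )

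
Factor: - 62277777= - 3^2*6919753^1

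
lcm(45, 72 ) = 360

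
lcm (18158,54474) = 54474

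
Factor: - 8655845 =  - 5^1*11^1*337^1 * 467^1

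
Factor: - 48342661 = - 48342661^1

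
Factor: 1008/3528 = 2^1*7^ ( - 1 ) = 2/7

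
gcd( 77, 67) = 1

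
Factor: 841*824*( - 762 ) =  - 2^4*3^1*29^2*103^1*127^1 = - 528053808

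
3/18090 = 1/6030 = 0.00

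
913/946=83/86=   0.97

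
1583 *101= 159883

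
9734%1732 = 1074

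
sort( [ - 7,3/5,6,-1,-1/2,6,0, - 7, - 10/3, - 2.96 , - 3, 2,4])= [-7 ,-7,  -  10/3, - 3, -2.96,-1 , - 1/2, 0,3/5,2,4, 6,6]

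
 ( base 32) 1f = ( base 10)47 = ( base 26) 1L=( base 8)57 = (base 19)29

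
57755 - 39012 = 18743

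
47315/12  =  3942 + 11/12= 3942.92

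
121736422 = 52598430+69137992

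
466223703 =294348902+171874801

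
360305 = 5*72061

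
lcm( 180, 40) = 360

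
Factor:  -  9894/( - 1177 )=2^1 *3^1*11^ (-1)*17^1* 97^1*107^( - 1)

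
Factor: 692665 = 5^1*17^1*29^1*281^1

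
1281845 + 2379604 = 3661449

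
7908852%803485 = 677487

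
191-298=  - 107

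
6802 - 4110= 2692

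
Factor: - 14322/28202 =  - 3^1 * 7^1*11^1*31^1 *59^( - 1)*239^( - 1) = - 7161/14101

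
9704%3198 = 110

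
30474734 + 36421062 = 66895796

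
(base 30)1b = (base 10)41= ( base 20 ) 21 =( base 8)51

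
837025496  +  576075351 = 1413100847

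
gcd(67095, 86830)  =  5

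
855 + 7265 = 8120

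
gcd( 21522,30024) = 6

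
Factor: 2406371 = 11^1*218761^1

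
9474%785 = 54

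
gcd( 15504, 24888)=408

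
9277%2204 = 461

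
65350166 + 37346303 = 102696469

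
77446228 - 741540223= - 664093995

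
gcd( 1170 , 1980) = 90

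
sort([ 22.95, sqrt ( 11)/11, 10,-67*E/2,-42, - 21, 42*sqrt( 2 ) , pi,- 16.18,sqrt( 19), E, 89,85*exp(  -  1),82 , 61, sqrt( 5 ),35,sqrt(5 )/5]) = [ - 67*E/2, - 42,  -  21,-16.18 , sqrt(11 )/11,sqrt( 5 )/5, sqrt( 5),E, pi,  sqrt( 19),10, 22.95, 85*exp(-1) , 35, 42*sqrt( 2) , 61,82,89]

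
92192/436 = 211 + 49/109=211.45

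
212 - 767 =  - 555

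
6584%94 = 4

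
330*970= 320100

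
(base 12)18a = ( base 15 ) 11A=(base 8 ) 372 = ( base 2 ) 11111010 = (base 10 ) 250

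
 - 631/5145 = -631/5145= -  0.12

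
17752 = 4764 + 12988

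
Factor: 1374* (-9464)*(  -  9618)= 125068009248 = 2^5*3^2*7^2*13^2* 229^2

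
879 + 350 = 1229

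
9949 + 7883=17832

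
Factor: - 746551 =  - 13^1 * 57427^1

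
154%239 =154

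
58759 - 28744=30015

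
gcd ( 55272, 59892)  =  84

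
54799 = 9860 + 44939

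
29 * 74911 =2172419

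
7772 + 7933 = 15705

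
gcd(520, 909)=1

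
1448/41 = 35 + 13/41=35.32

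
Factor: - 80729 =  - 11^1*41^1*179^1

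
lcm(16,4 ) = 16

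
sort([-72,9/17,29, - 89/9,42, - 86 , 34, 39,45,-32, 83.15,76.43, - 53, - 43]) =[ - 86, - 72, - 53, - 43, - 32, - 89/9,9/17 , 29,34,39,42,45,76.43,83.15]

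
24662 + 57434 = 82096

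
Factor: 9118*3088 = 28156384  =  2^5*47^1*97^1*193^1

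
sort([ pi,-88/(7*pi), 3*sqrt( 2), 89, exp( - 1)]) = [ - 88/( 7*pi),exp( - 1 ),pi,3*sqrt( 2 ), 89 ]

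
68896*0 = 0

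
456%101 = 52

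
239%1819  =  239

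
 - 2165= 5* ( -433 )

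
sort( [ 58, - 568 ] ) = [ - 568 , 58]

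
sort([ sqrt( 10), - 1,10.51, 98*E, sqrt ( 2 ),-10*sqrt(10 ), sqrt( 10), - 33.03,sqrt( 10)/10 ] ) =[-33.03, -10*sqrt(10),-1, sqrt ( 10)/10, sqrt(2), sqrt( 10 ), sqrt( 10),10.51,98 * E] 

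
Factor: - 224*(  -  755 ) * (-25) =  - 4228000 = - 2^5*5^3*7^1  *151^1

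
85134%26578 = 5400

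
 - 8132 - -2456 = - 5676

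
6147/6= 1024 + 1/2=1024.50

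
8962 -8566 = 396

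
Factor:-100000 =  - 2^5*5^5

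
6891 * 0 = 0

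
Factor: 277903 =277903^1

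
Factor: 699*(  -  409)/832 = -2^ ( - 6)*3^1*13^(  -  1)*233^1*409^1 = -285891/832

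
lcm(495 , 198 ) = 990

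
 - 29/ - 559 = 29/559 = 0.05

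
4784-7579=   -  2795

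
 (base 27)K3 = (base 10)543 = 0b1000011111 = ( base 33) GF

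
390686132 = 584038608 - 193352476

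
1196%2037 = 1196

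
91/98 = 13/14 = 0.93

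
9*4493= 40437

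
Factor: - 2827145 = -5^1*565429^1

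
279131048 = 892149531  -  613018483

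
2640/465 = 176/31  =  5.68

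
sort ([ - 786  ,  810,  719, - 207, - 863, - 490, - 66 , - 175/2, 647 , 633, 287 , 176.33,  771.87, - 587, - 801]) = [ - 863 , - 801, - 786, - 587, - 490, - 207, - 175/2 , - 66, 176.33, 287,633, 647 , 719, 771.87 , 810]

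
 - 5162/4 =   -  2581/2 = - 1290.50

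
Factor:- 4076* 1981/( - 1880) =2^( -1 )*5^( - 1 )*7^1*47^( - 1)*283^1*1019^1 = 2018639/470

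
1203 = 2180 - 977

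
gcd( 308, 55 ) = 11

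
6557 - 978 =5579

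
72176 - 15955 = 56221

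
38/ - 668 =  - 1 + 315/334 = - 0.06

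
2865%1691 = 1174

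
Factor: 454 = 2^1 * 227^1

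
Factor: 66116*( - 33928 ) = - 2^5*4241^1*16529^1 = - 2243183648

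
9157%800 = 357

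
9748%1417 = 1246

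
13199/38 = 13199/38=347.34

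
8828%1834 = 1492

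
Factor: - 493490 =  - 2^1  *  5^1*61^1*809^1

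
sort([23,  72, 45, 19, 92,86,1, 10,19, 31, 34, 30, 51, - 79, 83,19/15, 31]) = [ - 79,  1, 19/15, 10,19, 19, 23, 30, 31, 31, 34,45,51,  72,83, 86 , 92 ] 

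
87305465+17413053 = 104718518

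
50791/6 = 50791/6= 8465.17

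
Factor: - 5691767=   -  691^1 *8237^1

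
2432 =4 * 608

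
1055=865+190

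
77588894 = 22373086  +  55215808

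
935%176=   55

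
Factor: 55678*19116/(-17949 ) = - 2^3 * 3^3*7^1*31^( - 1)*41^1*59^1*97^1 * 193^( - 1 ) = - 354780216/5983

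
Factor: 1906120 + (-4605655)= -2699535= -3^1*5^1*179969^1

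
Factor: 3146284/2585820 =3^(  -  1 )*5^(-1)*71^(- 1 ) * 149^1*607^( - 1 )*5279^1 = 786571/646455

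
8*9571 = 76568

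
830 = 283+547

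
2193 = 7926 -5733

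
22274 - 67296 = -45022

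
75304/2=37652 = 37652.00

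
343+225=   568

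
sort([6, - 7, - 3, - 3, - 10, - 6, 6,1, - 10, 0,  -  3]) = [  -  10, - 10,  -  7, - 6,-3, - 3, - 3, 0,1, 6, 6]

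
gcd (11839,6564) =1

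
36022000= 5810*6200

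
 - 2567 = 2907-5474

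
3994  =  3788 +206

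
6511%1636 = 1603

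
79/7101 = 79/7101=0.01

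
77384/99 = 781 +65/99 = 781.66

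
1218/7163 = 42/247 = 0.17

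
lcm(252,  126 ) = 252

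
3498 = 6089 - 2591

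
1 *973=973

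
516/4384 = 129/1096 =0.12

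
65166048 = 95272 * 684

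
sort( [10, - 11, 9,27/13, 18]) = [ - 11,27/13,9,  10, 18]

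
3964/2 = 1982 = 1982.00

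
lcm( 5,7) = 35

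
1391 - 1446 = -55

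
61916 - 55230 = 6686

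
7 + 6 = 13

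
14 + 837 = 851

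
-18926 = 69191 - 88117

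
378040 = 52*7270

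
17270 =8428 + 8842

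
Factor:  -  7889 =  - 7^3*23^1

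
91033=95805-4772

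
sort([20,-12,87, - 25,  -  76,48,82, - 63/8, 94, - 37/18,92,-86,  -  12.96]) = [  -  86,- 76, -25,- 12.96,-12 , - 63/8, - 37/18,20,48,82,87,92, 94 ] 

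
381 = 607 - 226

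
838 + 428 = 1266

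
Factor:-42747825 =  - 3^1*5^2*167^1*3413^1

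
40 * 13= 520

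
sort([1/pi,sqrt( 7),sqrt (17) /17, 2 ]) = [ sqrt( 17 )/17, 1/pi,2 , sqrt(7) ]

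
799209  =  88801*9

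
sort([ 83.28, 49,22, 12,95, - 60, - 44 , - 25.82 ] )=[ - 60, - 44, - 25.82, 12, 22,49 , 83.28,95 ]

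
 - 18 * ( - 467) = 8406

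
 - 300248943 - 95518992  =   - 395767935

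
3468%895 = 783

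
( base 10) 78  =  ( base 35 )28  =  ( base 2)1001110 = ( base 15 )53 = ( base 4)1032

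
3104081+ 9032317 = 12136398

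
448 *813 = 364224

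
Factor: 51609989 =79^1*757^1*863^1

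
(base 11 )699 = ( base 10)834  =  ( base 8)1502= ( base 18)2A6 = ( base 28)11m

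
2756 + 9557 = 12313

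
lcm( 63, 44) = 2772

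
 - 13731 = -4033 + -9698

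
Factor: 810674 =2^1*397^1 * 1021^1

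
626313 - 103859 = 522454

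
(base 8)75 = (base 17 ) 3A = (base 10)61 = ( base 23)2f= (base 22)2H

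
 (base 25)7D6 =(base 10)4706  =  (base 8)11142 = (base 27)6c8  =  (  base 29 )5h8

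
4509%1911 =687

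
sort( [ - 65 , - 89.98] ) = [ - 89.98,- 65]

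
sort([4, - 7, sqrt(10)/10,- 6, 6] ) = [ - 7,- 6, sqrt( 10 )/10, 4, 6]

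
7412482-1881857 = 5530625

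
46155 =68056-21901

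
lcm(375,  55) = 4125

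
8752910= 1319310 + 7433600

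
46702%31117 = 15585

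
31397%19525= 11872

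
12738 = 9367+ 3371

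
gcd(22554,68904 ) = 18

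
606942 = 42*14451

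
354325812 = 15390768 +338935044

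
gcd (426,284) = 142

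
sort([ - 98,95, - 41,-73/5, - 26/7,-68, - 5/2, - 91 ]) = [- 98 , - 91 , - 68, - 41,-73/5, - 26/7, - 5/2,95 ]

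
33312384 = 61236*544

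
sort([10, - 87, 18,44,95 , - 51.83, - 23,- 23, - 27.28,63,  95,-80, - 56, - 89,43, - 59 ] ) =[ - 89 ,-87, - 80, - 59,-56, - 51.83 , - 27.28 , - 23, - 23, 10, 18,43, 44,63,95,95 ] 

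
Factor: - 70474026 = -2^1*3^1*7^1*257^1*6529^1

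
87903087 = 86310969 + 1592118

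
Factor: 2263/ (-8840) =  - 2^( - 3) * 5^(  -  1 ) * 13^ ( - 1) * 17^( - 1)*31^1*73^1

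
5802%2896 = 10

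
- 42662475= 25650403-68312878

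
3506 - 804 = 2702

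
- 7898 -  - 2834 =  - 5064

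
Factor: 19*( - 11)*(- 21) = 4389 = 3^1*7^1*11^1*19^1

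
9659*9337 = 90186083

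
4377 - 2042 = 2335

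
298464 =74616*4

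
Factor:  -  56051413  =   -11^1* 709^1*7187^1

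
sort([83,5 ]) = [ 5,83]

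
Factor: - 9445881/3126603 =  - 293^( - 1 )*3557^ (-1)*3148627^1  =  - 3148627/1042201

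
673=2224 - 1551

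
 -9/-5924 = 9/5924 = 0.00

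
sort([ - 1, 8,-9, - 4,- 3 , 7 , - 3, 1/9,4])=[  -  9, - 4,  -  3, - 3 , - 1, 1/9, 4,  7, 8 ]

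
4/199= 4/199=0.02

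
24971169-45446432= - 20475263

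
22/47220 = 11/23610 = 0.00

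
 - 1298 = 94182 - 95480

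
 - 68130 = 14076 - 82206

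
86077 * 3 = 258231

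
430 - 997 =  -567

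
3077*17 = 52309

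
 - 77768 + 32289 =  - 45479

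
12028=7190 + 4838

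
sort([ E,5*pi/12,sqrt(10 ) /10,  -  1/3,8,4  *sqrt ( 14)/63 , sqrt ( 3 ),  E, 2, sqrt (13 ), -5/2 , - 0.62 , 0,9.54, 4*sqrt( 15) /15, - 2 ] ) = [-5/2, - 2 , - 0.62,-1/3,  0,4 * sqrt(14 ) /63,sqrt (10)/10, 4 * sqrt(15 )/15, 5*  pi/12 , sqrt( 3),2, E , E, sqrt( 13) , 8,9.54]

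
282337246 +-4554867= 277782379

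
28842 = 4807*6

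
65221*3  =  195663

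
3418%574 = 548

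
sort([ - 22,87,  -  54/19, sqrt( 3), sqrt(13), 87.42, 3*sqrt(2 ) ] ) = [ - 22,  -  54/19,sqrt (3), sqrt(13),  3*sqrt(2),87, 87.42 ]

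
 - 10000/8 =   -  1250 = - 1250.00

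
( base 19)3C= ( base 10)69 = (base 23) 30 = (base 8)105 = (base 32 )25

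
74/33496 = 37/16748 = 0.00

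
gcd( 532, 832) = 4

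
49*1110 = 54390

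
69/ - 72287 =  - 1 + 72218/72287  =  -0.00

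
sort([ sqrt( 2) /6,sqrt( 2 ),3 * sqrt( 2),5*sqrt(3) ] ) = [ sqrt( 2) /6,sqrt(2 ),3 * sqrt(2),5*sqrt( 3)]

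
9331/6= 1555  +  1/6 = 1555.17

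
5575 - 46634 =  - 41059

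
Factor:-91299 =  -3^1 * 13^1 * 2341^1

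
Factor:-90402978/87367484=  - 45201489/43683742 = - 2^( - 1) *3^1 * 103^ (  -  1 ) * 1871^1*8053^1*212057^(-1 )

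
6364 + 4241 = 10605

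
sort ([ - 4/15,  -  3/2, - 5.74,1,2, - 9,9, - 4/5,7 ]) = [-9,-5.74, - 3/2,  -  4/5, - 4/15, 1,2,7,9]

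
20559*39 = 801801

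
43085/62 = 43085/62 = 694.92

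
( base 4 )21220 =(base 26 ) NI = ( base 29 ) L7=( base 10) 616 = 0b1001101000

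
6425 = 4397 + 2028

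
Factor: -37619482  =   - 2^1*3547^1*5303^1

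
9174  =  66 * 139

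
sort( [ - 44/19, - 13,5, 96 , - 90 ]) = [ - 90, - 13, - 44/19, 5,96]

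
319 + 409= 728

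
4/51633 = 4/51633 = 0.00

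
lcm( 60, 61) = 3660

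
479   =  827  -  348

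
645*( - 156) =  - 100620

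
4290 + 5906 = 10196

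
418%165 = 88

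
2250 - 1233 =1017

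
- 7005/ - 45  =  467/3=155.67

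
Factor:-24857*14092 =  - 350284844 = -  2^2*7^1*13^1 * 53^1*67^1*271^1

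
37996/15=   2533 + 1/15  =  2533.07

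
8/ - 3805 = - 8/3805  =  - 0.00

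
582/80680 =291/40340  =  0.01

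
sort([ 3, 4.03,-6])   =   [ - 6, 3 , 4.03]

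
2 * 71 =142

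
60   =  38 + 22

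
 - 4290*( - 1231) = 5280990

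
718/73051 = 718/73051= 0.01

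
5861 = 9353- 3492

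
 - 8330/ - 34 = 245 + 0/1 = 245.00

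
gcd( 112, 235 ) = 1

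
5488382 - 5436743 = 51639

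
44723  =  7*6389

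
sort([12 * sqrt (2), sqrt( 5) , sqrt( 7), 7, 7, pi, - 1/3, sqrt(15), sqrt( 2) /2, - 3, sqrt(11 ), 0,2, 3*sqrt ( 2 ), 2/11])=[ - 3, - 1/3, 0, 2/11, sqrt( 2)/2, 2, sqrt(5), sqrt(7), pi,sqrt( 11), sqrt( 15 ),  3*sqrt( 2 ), 7,7,12*sqrt( 2)]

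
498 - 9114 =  - 8616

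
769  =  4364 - 3595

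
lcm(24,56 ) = 168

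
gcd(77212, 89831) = 1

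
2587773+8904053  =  11491826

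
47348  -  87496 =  - 40148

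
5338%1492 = 862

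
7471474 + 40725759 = 48197233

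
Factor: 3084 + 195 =3^1*1093^1 = 3279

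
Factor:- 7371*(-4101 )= 30228471 = 3^5  *7^1*13^1 *1367^1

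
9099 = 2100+6999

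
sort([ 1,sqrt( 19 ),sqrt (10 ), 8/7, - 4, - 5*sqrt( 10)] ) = [ - 5*sqrt(10),-4, 1,8/7,sqrt( 10), sqrt(19)] 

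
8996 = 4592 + 4404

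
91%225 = 91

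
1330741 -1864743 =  - 534002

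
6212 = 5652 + 560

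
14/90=7/45 = 0.16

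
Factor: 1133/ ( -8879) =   -  11^1*13^( - 1 )*103^1*683^ (- 1)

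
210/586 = 105/293 = 0.36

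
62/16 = 3 + 7/8 =3.88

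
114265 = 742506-628241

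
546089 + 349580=895669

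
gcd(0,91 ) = 91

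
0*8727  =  0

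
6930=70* 99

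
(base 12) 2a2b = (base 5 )124211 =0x1343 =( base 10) 4931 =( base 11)3783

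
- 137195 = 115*( - 1193 ) 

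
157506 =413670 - 256164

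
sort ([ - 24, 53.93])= [ - 24, 53.93 ]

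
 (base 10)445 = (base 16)1BD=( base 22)K5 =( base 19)148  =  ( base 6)2021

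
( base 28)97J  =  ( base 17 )182c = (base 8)16147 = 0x1c67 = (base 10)7271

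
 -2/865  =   - 1 + 863/865  =  - 0.00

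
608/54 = 304/27 = 11.26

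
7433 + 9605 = 17038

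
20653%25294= 20653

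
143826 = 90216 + 53610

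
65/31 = 65/31= 2.10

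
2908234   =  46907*62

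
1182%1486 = 1182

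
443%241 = 202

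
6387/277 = 23 + 16/277= 23.06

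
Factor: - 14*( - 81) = 2^1*3^4 * 7^1 = 1134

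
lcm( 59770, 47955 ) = 4124130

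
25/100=1/4=0.25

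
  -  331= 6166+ - 6497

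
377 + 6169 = 6546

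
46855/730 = 64 + 27/146 = 64.18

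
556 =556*1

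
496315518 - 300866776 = 195448742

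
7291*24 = 174984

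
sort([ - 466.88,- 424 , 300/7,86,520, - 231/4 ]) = [ - 466.88, - 424,  -  231/4 , 300/7, 86, 520]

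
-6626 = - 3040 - 3586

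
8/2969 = 8/2969 =0.00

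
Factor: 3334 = 2^1*1667^1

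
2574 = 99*26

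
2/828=1/414 =0.00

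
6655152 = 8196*812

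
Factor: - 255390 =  -2^1*3^1*5^1*8513^1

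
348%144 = 60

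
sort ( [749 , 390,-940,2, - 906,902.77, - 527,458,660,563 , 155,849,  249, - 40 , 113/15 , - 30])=[ - 940, - 906, - 527, - 40, - 30,2,113/15,155,249,390,458, 563, 660,749, 849,  902.77]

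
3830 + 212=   4042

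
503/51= 9+44/51 = 9.86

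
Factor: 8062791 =3^1*11^1*263^1 * 929^1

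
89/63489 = 89/63489= 0.00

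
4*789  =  3156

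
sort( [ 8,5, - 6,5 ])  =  [ - 6,5, 5 , 8]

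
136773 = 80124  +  56649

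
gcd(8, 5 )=1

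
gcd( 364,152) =4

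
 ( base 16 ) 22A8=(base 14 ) 333a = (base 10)8872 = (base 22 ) i76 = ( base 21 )K2A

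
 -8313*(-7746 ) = 64392498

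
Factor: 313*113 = 113^1* 313^1 = 35369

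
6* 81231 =487386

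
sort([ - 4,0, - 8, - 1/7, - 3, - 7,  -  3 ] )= [  -  8, - 7 ,  -  4, - 3, - 3,  -  1/7,0]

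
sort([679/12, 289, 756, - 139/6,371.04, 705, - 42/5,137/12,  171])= [ - 139/6,-42/5,137/12, 679/12,171, 289,371.04,705,756]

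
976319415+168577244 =1144896659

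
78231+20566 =98797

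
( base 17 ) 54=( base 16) 59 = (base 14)65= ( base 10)89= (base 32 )2p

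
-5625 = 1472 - 7097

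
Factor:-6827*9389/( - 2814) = 2^( - 1)*3^( - 1)*7^(-1 )*41^1 * 67^( - 1) *229^1*6827^1= 64098703/2814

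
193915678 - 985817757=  - 791902079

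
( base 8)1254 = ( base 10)684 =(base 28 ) oc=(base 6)3100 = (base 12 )490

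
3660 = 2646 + 1014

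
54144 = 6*9024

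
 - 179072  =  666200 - 845272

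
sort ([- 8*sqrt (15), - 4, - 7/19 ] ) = [ - 8*sqrt ( 15), - 4, - 7/19 ] 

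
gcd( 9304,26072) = 8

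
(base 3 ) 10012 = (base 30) 2Q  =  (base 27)35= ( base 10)86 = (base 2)1010110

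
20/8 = 2 + 1/2   =  2.50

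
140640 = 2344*60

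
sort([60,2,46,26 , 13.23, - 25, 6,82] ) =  [ -25,2  ,  6,13.23,26, 46, 60,82] 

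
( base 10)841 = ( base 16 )349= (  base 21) 1J1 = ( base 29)100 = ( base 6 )3521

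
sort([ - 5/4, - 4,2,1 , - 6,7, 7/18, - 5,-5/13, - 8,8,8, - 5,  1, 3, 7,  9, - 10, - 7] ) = [ -10, - 8, - 7, - 6, - 5, - 5, - 4,  -  5/4, - 5/13,7/18,1,1,2,  3,7,7,  8,8,9] 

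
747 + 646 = 1393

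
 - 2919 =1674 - 4593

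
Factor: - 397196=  - 2^2*109^1*911^1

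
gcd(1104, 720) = 48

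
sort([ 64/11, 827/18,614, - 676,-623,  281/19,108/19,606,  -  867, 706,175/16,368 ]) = [ -867, - 676, - 623, 108/19, 64/11,175/16,281/19,827/18,  368,  606,614 , 706 ]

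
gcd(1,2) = 1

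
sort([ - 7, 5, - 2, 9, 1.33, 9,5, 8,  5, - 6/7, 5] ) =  [ - 7,  -  2, - 6/7,1.33, 5, 5,  5, 5, 8, 9, 9 ]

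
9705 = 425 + 9280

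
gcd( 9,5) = 1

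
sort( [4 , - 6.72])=[- 6.72,4 ]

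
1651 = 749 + 902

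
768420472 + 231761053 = 1000181525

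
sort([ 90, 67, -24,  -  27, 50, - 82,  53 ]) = [ - 82, - 27, - 24,50, 53, 67,90]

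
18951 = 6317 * 3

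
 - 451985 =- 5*90397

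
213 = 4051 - 3838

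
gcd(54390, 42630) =1470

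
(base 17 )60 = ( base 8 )146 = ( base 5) 402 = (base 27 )3l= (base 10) 102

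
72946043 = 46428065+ 26517978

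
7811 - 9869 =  - 2058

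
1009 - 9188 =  - 8179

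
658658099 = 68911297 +589746802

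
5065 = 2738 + 2327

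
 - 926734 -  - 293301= - 633433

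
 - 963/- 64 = 15 + 3/64 = 15.05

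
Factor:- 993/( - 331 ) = 3^1  =  3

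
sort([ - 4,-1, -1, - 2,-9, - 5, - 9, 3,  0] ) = [ - 9, - 9, - 5,- 4, - 2, - 1, - 1 , 0, 3]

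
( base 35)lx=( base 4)30000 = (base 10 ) 768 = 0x300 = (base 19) 228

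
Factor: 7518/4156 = 3759/2078 = 2^( - 1 )*3^1*7^1*179^1*1039^( - 1 )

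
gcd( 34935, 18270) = 15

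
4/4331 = 4/4331 = 0.00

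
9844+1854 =11698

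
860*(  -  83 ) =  - 71380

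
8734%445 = 279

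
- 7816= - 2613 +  - 5203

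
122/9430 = 61/4715 = 0.01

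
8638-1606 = 7032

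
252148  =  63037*4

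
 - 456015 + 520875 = 64860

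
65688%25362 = 14964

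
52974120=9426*5620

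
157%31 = 2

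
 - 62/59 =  - 62/59 = - 1.05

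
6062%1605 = 1247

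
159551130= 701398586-541847456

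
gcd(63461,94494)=1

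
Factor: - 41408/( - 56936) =2^3*11^(- 1 )= 8/11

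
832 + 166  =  998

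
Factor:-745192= - 2^3*7^2 * 1901^1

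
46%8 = 6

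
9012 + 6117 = 15129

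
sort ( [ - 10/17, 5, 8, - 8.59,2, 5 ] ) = [- 8.59, - 10/17,  2, 5, 5,8 ]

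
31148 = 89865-58717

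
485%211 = 63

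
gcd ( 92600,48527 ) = 1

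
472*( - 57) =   -  26904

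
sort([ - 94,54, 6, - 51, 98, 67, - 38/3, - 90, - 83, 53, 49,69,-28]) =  [ - 94, - 90, - 83, - 51,  -  28, - 38/3 , 6, 49, 53, 54, 67,69,98 ]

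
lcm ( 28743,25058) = 977262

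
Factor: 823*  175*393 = 56601825= 3^1*5^2*7^1*131^1*823^1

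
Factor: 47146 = 2^1*11^1*2143^1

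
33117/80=33117/80 =413.96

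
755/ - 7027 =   -  755/7027 = - 0.11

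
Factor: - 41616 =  - 2^4*3^2*17^2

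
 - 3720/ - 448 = 8 + 17/56  =  8.30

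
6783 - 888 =5895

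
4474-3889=585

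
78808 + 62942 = 141750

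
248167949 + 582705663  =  830873612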